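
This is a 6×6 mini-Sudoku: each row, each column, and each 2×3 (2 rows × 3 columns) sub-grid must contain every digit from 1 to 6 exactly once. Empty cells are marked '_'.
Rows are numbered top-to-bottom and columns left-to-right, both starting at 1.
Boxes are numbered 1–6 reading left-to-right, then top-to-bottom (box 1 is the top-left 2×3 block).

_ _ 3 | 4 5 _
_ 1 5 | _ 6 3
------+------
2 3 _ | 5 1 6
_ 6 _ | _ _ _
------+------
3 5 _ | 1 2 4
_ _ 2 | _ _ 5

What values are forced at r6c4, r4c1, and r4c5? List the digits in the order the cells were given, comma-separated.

For r6c4:
  Consider where 6 can go in column 4.
  r2c4 is out (row 2 already has a 6).
  r4c4 is out (row 4 already has a 6).
  So the only cell in column 4 that can hold 6 is r6c4.
  So r6c4 = 6.
For r4c1:
  Consider where 5 can go in row 4.
  r4c3 is out (column 3 already has a 5).
  r4c4 is out (column 4 already has a 5).
  r4c5 is out (column 5 already has a 5).
  r4c6 is out (column 6 already has a 5).
  So the only cell in row 4 that can hold 5 is r4c1.
  So r4c1 = 5.
For r4c5:
  Consider where 4 can go in box 4.
  r4c4 is out (column 4 already has a 4).
  r4c6 is out (column 6 already has a 4).
  So the only cell in box 4 that can hold 4 is r4c5.
  So r4c5 = 4.

6,5,4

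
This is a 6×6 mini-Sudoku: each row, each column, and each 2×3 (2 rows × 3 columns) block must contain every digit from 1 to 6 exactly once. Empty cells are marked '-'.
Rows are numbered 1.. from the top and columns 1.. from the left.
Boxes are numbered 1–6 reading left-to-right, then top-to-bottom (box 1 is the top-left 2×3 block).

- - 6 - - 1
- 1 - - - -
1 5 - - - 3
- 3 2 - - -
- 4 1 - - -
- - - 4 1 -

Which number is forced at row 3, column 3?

4

Row 3 already contains {1, 3, 5}.
Column 3 already contains {1, 2, 6}.
Its 2×3 block (box 3) already contains {1, 2, 3, 5}.
The only value from 1–6 not eliminated is 4, so row 3, column 3 = 4.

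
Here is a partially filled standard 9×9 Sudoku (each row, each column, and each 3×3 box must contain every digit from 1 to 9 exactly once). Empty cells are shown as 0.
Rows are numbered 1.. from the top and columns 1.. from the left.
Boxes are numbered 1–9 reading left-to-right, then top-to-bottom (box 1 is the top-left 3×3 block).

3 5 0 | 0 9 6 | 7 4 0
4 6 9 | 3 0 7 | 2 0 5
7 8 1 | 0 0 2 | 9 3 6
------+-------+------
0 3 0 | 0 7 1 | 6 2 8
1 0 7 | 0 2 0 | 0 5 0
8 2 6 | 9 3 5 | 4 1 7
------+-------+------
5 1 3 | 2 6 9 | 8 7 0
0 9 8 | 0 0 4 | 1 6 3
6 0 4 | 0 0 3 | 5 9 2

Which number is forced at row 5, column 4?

6

Cell row 5, column 4 itself could take any of {4, 6, 8} by direct elimination.
Consider where 6 can go in box 5.
row 4, column 4 is out (row 4 already has a 6).
row 5, column 6 is out (column 6 already has a 6).
So the only cell in box 5 that can hold 6 is row 5, column 4.
Therefore row 5, column 4 = 6.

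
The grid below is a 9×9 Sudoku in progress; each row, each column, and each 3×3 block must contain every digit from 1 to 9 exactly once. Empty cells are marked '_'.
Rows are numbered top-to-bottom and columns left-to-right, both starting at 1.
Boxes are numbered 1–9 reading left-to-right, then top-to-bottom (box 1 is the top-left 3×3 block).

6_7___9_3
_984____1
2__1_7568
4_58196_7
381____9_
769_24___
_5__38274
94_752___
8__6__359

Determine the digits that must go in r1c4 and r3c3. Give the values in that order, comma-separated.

2,4

For r1c4:
  Consider where 2 can go in box 2.
  r1c5 is out (column 5 already has a 2).
  r1c6 is out (column 6 already has a 2).
  r2c5 is out (column 5 already has a 2).
  r2c6 is out (column 6 already has a 2).
  r3c5 is out (row 3 already has a 2).
  So the only cell in box 2 that can hold 2 is r1c4.
  So r1c4 = 2.
For r3c3:
  Consider where 4 can go in row 3.
  r3c2 is out (column 2 already has a 4).
  r3c5 is out (box 2 already has a 4).
  So the only cell in row 3 that can hold 4 is r3c3.
  So r3c3 = 4.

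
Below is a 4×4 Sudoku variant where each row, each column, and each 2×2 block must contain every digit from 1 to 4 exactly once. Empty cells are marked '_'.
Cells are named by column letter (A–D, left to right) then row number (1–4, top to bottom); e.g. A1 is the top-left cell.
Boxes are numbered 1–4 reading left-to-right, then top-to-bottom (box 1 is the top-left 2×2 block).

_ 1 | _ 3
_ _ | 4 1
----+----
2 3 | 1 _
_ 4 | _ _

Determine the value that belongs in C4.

Cell C4 itself could take any of {2, 3} by direct elimination.
Consider where 3 can go in box 4.
D3 is out (row 3 already has a 3).
D4 is out (column D already has a 3).
So the only cell in box 4 that can hold 3 is C4.
Therefore C4 = 3.

3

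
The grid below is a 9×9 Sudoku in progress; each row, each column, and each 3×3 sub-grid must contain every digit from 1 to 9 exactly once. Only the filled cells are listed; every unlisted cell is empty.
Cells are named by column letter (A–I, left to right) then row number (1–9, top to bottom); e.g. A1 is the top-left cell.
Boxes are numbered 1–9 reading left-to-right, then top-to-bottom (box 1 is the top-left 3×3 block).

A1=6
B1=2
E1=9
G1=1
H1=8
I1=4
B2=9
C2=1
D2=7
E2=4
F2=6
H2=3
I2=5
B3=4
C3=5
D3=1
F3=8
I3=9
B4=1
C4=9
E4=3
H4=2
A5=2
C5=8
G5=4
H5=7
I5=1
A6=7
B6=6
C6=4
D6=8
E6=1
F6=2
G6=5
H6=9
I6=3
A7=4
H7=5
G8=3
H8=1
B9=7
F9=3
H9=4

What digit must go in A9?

1

Cell A9 itself could take any of {1, 5, 8, 9} by direct elimination.
Consider where 1 can go in box 7.
B7 is out (column B already has a 1). C7 is out (column C already has a 1). A8 is out (row 8 already has a 1). B8 is out (row 8 already has a 1). The remaining empty cells in box 7 are similarly blocked.
So the only cell in box 7 that can hold 1 is A9.
Therefore A9 = 1.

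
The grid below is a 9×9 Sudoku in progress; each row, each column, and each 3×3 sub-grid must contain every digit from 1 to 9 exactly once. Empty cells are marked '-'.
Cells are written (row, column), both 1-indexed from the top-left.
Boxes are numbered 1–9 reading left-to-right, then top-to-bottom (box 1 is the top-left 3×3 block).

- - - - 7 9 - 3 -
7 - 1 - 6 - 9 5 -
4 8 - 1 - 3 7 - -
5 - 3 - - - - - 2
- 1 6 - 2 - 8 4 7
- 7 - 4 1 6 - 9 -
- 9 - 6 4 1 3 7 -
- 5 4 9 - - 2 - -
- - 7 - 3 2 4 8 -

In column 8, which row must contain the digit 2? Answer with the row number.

3

Consider where 2 can go in column 8.
(4,8) is out (row 4 already has a 2).
(8,8) is out (row 8 already has a 2).
So the only cell in column 8 that can hold 2 is (3,8).
That is row 3.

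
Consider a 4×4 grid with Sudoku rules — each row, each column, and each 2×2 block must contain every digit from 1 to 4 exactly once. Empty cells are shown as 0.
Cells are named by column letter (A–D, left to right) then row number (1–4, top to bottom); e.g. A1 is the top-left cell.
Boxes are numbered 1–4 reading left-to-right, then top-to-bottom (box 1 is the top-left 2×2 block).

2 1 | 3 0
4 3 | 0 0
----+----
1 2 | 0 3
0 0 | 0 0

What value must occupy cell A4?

Row 4 already contains {}.
Column A already contains {1, 2, 4}.
Its 2×2 block (box 3) already contains {1, 2}.
The only value from 1–4 not eliminated is 3, so A4 = 3.

3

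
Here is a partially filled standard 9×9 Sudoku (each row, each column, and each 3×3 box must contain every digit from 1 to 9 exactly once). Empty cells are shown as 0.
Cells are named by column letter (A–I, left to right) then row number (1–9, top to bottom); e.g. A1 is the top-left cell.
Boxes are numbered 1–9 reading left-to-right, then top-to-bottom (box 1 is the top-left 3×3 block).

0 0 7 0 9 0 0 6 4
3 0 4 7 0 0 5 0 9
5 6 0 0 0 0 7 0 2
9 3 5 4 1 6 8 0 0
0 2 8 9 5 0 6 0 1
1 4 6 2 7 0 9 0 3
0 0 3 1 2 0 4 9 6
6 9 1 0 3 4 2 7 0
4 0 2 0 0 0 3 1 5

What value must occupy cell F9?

9

Cell F9 itself could take any of {7, 8, 9} by direct elimination.
Consider where 9 can go in column F.
F1 is out (row 1 already has a 9). F2 is out (row 2 already has a 9). F3 is out (box 2 already has a 9). F5 is out (row 5 already has a 9). The remaining empty cells in column F are similarly blocked.
So the only cell in column F that can hold 9 is F9.
Therefore F9 = 9.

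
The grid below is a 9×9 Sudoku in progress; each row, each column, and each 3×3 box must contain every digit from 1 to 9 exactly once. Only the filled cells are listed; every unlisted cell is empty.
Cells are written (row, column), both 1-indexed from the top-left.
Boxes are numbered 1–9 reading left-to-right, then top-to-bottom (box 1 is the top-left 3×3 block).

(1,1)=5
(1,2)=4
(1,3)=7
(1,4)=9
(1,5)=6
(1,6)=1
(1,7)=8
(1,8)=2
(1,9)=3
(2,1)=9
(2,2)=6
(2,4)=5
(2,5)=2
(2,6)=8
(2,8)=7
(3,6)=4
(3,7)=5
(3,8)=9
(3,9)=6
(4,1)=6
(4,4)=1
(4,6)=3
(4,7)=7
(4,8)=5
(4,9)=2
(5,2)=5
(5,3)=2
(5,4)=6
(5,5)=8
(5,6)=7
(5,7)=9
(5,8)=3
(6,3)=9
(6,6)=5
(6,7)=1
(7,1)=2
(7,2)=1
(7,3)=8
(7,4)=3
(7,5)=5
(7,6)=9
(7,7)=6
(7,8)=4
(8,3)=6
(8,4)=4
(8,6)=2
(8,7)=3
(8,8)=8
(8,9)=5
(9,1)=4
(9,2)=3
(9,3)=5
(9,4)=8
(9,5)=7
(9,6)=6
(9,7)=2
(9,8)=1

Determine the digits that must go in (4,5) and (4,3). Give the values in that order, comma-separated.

For (4,5):
  Consider where 9 can go in column 5.
  (3,5) is out (row 3 already has a 9).
  (6,5) is out (row 6 already has a 9).
  (8,5) is out (box 8 already has a 9).
  So the only cell in column 5 that can hold 9 is (4,5).
  So (4,5) = 9.
For (4,3):
  Row 4 already contains {1, 2, 3, 5, 6, 7}.
  Column 3 already contains {2, 5, 6, 7, 8, 9}.
  Its 3×3 block (box 4) already contains {2, 5, 6, 9}.
  The only value from 1–9 not eliminated is 4, so (4,3) = 4.

9,4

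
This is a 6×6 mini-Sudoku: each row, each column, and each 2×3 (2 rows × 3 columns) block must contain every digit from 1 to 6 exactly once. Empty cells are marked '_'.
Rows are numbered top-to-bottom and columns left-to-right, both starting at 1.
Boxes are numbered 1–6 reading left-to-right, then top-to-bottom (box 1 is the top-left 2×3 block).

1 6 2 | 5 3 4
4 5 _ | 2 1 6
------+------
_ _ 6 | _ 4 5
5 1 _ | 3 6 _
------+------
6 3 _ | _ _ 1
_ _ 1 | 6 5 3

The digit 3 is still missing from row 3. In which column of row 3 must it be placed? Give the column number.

Consider where 3 can go in row 3.
r3c2 is out (column 2 already has a 3).
r3c4 is out (column 4 already has a 3).
So the only cell in row 3 that can hold 3 is r3c1.
That is column 1.

1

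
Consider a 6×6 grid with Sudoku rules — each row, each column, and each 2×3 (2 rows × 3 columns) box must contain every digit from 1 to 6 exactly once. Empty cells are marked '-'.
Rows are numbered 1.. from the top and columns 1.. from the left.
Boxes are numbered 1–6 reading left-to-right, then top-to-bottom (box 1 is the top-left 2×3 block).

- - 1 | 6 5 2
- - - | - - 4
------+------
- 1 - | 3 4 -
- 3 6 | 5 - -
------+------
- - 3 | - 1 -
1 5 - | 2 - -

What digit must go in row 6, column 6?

3

Cell row 6, column 6 itself could take any of {3, 6} by direct elimination.
Consider where 3 can go in column 6.
row 3, column 6 is out (row 3 already has a 3).
row 4, column 6 is out (row 4 already has a 3).
row 5, column 6 is out (row 5 already has a 3).
So the only cell in column 6 that can hold 3 is row 6, column 6.
Therefore row 6, column 6 = 3.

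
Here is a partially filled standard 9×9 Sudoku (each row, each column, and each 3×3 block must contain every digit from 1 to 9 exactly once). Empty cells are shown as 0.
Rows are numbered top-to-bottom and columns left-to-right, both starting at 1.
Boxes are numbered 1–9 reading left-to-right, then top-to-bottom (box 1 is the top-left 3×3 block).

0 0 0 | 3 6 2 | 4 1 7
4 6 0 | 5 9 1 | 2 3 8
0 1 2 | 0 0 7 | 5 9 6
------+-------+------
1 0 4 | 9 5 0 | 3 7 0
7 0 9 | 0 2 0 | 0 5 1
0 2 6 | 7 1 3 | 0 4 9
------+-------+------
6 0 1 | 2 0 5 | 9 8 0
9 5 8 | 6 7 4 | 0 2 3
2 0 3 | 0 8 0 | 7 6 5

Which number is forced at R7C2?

Cell R7C2 itself could take any of {4, 7} by direct elimination.
Consider where 7 can go in box 7.
R9C2 is out (row 9 already has a 7).
So the only cell in box 7 that can hold 7 is R7C2.
Therefore R7C2 = 7.

7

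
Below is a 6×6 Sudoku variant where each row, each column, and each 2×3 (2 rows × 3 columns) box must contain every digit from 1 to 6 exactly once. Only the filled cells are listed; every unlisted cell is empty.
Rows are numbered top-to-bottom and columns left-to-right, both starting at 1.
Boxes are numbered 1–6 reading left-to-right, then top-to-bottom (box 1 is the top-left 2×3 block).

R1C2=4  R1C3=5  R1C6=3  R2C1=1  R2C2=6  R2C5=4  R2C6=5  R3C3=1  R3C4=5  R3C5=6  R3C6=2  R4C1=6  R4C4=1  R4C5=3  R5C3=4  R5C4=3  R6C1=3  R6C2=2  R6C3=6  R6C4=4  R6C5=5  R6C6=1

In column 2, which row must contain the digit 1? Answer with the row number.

5

Consider where 1 can go in column 2.
R3C2 is out (row 3 already has a 1).
R4C2 is out (row 4 already has a 1).
So the only cell in column 2 that can hold 1 is R5C2.
That is row 5.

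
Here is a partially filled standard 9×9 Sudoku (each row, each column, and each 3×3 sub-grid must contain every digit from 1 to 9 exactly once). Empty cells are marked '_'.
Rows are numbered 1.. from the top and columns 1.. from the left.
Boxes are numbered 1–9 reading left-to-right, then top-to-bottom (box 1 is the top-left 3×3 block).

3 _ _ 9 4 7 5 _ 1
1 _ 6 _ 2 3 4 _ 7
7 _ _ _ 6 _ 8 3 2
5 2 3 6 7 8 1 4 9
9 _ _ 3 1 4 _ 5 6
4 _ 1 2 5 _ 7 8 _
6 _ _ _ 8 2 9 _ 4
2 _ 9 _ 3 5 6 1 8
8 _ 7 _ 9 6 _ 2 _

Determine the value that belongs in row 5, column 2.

Cell row 5, column 2 itself could take any of {7, 8} by direct elimination.
Consider where 7 can go in box 4.
row 5, column 3 is out (column 3 already has a 7).
row 6, column 2 is out (row 6 already has a 7).
So the only cell in box 4 that can hold 7 is row 5, column 2.
Therefore row 5, column 2 = 7.

7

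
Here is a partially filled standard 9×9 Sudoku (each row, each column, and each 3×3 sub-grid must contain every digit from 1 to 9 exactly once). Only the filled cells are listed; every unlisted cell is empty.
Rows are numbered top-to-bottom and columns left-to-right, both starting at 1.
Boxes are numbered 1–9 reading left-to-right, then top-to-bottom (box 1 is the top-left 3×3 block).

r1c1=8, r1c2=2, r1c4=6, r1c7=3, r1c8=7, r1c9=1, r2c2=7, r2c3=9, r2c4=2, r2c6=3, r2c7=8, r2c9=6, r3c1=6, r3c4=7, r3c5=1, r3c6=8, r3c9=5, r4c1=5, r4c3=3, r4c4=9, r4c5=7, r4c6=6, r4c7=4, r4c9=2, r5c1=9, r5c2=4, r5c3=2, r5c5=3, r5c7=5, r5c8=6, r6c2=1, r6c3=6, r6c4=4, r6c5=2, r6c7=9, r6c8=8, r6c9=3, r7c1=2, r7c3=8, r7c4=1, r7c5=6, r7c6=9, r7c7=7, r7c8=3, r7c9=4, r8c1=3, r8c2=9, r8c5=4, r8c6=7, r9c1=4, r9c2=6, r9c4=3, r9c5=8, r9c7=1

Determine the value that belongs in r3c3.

Row 3 already contains {1, 5, 6, 7, 8}.
Column 3 already contains {2, 3, 6, 8, 9}.
Its 3×3 block (box 1) already contains {2, 6, 7, 8, 9}.
The only value from 1–9 not eliminated is 4, so r3c3 = 4.

4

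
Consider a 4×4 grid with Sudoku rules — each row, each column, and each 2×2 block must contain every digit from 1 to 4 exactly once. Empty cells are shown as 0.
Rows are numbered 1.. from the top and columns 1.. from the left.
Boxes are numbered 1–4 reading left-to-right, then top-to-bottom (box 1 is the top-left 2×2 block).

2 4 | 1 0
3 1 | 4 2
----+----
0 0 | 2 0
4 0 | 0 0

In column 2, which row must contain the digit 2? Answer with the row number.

Consider where 2 can go in column 2.
row 3, column 2 is out (row 3 already has a 2).
So the only cell in column 2 that can hold 2 is row 4, column 2.
That is row 4.

4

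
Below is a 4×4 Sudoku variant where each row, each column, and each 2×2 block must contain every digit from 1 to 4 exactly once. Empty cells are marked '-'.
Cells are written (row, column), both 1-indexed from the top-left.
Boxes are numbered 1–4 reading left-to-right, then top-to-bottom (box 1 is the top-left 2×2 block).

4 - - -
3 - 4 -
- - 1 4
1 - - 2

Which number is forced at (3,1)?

Row 3 already contains {1, 4}.
Column 1 already contains {1, 3, 4}.
Its 2×2 block (box 3) already contains {1}.
The only value from 1–4 not eliminated is 2, so (3,1) = 2.

2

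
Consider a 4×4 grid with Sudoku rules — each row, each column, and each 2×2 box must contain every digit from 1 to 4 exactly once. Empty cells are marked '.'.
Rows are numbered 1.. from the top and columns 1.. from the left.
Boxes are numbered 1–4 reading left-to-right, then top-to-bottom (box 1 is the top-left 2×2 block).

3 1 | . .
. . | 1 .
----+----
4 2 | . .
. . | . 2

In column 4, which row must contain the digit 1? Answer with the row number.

Consider where 1 can go in column 4.
row 1, column 4 is out (row 1 already has a 1).
row 2, column 4 is out (row 2 already has a 1).
So the only cell in column 4 that can hold 1 is row 3, column 4.
That is row 3.

3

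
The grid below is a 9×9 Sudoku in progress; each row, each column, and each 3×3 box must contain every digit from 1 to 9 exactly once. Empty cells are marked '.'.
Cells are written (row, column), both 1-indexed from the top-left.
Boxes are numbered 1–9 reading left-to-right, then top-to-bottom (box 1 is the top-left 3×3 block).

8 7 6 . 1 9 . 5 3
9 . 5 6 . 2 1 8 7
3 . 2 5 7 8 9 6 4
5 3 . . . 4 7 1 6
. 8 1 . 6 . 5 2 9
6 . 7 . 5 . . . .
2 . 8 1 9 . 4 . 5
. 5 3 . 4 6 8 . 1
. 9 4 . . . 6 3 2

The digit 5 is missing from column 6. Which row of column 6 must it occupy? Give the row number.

Consider where 5 can go in column 6.
(5,6) is out (row 5 already has a 5).
(6,6) is out (row 6 already has a 5).
(7,6) is out (row 7 already has a 5).
So the only cell in column 6 that can hold 5 is (9,6).
That is row 9.

9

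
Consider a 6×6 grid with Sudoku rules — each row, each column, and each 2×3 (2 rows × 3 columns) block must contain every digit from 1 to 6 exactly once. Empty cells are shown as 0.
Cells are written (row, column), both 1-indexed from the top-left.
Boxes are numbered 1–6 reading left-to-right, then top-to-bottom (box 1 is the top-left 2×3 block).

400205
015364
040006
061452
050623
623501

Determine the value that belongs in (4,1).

Row 4 already contains {1, 2, 4, 5, 6}.
Column 1 already contains {4, 6}.
Its 2×3 block (box 3) already contains {1, 4, 6}.
The only value from 1–6 not eliminated is 3, so (4,1) = 3.

3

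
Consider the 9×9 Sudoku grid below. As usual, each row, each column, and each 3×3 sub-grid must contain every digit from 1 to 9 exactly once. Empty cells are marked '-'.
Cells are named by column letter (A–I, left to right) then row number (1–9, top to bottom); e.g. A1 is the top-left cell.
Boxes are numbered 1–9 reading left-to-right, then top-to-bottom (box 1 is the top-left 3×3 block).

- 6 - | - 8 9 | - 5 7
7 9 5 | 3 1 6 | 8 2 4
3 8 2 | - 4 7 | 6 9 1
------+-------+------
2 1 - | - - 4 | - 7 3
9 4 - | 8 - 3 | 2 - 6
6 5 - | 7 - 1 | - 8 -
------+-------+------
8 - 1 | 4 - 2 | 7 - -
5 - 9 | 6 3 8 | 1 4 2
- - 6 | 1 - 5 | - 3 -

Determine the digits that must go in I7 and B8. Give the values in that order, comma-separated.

For I7:
  Consider where 5 can go in box 9.
  H7 is out (column H already has a 5).
  G9 is out (row 9 already has a 5).
  I9 is out (row 9 already has a 5).
  So the only cell in box 9 that can hold 5 is I7.
  So I7 = 5.
For B8:
  Row 8 already contains {1, 2, 3, 4, 5, 6, 8, 9}.
  Column B already contains {1, 4, 5, 6, 8, 9}.
  Its 3×3 block (box 7) already contains {1, 5, 6, 8, 9}.
  The only value from 1–9 not eliminated is 7, so B8 = 7.

5,7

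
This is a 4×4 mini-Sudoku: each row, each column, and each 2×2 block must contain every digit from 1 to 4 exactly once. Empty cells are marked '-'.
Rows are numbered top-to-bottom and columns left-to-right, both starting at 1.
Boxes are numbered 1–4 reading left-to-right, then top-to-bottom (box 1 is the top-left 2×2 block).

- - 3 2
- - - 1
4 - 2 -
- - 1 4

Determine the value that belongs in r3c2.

1

Cell r3c2 itself could take any of {1, 3} by direct elimination.
Consider where 1 can go in row 3.
r3c4 is out (column 4 already has a 1).
So the only cell in row 3 that can hold 1 is r3c2.
Therefore r3c2 = 1.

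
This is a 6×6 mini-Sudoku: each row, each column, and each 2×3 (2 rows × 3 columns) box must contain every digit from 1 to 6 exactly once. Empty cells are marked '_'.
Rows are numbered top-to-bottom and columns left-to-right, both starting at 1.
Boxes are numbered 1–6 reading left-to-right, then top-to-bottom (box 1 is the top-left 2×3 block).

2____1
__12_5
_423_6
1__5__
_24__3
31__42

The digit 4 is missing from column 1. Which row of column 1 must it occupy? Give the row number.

2

Consider where 4 can go in column 1.
r3c1 is out (row 3 already has a 4).
r5c1 is out (row 5 already has a 4).
So the only cell in column 1 that can hold 4 is r2c1.
That is row 2.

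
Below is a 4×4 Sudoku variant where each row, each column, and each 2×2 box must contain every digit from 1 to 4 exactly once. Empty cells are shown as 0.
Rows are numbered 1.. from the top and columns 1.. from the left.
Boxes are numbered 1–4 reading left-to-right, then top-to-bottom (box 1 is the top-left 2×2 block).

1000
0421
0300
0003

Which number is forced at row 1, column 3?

3

Cell row 1, column 3 itself could take any of {3, 4} by direct elimination.
Consider where 3 can go in row 1.
row 1, column 2 is out (column 2 already has a 3).
row 1, column 4 is out (column 4 already has a 3).
So the only cell in row 1 that can hold 3 is row 1, column 3.
Therefore row 1, column 3 = 3.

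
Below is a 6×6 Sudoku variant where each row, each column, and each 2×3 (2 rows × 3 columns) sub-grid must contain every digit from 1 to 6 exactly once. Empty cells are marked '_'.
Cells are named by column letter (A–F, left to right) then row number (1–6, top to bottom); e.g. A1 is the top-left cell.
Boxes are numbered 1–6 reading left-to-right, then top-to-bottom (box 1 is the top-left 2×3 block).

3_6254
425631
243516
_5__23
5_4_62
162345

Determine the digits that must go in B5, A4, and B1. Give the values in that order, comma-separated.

For B5:
  Row 5 already contains {2, 4, 5, 6}.
  Column B already contains {2, 4, 5, 6}.
  Its 2×3 block (box 5) already contains {1, 2, 4, 5, 6}.
  The only value from 1–6 not eliminated is 3, so B5 = 3.
For A4:
  Row 4 already contains {2, 3, 5}.
  Column A already contains {1, 2, 3, 4, 5}.
  Its 2×3 block (box 3) already contains {2, 3, 4, 5}.
  The only value from 1–6 not eliminated is 6, so A4 = 6.
For B1:
  Row 1 already contains {2, 3, 4, 5, 6}.
  Column B already contains {2, 4, 5, 6}.
  Its 2×3 block (box 1) already contains {2, 3, 4, 5, 6}.
  The only value from 1–6 not eliminated is 1, so B1 = 1.

3,6,1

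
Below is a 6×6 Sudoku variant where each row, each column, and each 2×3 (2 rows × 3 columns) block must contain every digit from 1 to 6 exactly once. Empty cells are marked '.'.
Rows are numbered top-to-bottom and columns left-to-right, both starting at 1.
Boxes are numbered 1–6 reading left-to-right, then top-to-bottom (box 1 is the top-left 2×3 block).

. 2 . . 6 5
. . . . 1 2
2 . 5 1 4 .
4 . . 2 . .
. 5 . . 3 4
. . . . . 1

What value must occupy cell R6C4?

5

Cell R6C4 itself could take any of {5, 6} by direct elimination.
Consider where 5 can go in column 4.
R1C4 is out (row 1 already has a 5).
R2C4 is out (box 2 already has a 5).
R5C4 is out (row 5 already has a 5).
So the only cell in column 4 that can hold 5 is R6C4.
Therefore R6C4 = 5.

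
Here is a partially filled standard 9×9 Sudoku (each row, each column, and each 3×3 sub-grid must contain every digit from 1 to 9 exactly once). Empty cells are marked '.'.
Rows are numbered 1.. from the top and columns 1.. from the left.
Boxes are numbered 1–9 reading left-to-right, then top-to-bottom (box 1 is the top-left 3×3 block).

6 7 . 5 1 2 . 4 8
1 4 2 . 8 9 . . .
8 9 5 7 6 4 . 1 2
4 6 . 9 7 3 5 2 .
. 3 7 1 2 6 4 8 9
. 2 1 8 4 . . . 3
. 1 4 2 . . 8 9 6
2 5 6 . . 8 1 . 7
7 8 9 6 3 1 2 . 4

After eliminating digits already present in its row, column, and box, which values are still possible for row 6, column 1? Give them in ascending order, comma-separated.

Row 6 already contains {1, 2, 3, 4, 8}.
Column 1 already contains {1, 2, 4, 6, 7, 8}.
Its 3×3 block (box 4) already contains {1, 2, 3, 4, 6, 7}.
Removing those from 1–9 leaves {5, 9} as the candidates for row 6, column 1.

5,9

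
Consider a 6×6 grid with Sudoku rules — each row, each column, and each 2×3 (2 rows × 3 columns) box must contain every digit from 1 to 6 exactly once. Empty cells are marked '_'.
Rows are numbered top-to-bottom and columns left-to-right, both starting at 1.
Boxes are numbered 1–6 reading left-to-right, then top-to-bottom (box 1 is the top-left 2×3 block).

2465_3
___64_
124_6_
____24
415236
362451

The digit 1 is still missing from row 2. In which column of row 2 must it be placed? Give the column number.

3

Consider where 1 can go in row 2.
r2c1 is out (column 1 already has a 1).
r2c2 is out (column 2 already has a 1).
r2c6 is out (column 6 already has a 1).
So the only cell in row 2 that can hold 1 is r2c3.
That is column 3.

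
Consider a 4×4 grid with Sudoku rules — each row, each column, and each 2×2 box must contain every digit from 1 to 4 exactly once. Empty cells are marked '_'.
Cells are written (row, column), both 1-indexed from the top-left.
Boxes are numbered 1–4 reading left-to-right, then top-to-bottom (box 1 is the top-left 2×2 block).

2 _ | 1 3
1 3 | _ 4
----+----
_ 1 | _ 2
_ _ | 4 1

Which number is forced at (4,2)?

2

Row 4 already contains {1, 4}.
Column 2 already contains {1, 3}.
Its 2×2 block (box 3) already contains {1}.
The only value from 1–4 not eliminated is 2, so (4,2) = 2.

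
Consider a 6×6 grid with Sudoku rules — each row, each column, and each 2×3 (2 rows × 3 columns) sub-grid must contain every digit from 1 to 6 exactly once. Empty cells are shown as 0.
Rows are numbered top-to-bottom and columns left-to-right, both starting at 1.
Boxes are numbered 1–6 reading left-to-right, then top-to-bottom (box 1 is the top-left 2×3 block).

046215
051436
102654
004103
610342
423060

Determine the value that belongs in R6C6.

1

Row 6 already contains {2, 3, 4, 6}.
Column 6 already contains {2, 3, 4, 5, 6}.
Its 2×3 block (box 6) already contains {2, 3, 4, 6}.
The only value from 1–6 not eliminated is 1, so R6C6 = 1.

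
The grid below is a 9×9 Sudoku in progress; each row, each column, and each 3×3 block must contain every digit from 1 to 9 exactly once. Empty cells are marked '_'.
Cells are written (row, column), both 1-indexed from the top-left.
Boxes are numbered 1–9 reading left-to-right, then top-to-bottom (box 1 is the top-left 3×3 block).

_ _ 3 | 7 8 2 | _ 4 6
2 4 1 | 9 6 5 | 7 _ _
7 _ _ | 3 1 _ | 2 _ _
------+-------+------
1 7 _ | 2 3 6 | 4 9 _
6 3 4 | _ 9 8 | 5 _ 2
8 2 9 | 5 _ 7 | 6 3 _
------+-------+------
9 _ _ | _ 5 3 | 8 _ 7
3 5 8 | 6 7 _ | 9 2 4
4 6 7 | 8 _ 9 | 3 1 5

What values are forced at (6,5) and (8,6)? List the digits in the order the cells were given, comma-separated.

For (6,5):
  Row 6 already contains {2, 3, 5, 6, 7, 8, 9}.
  Column 5 already contains {1, 3, 5, 6, 7, 8, 9}.
  Its 3×3 block (box 5) already contains {2, 3, 5, 6, 7, 8, 9}.
  The only value from 1–9 not eliminated is 4, so (6,5) = 4.
For (8,6):
  Row 8 already contains {2, 3, 4, 5, 6, 7, 8, 9}.
  Column 6 already contains {2, 3, 5, 6, 7, 8, 9}.
  Its 3×3 block (box 8) already contains {3, 5, 6, 7, 8, 9}.
  The only value from 1–9 not eliminated is 1, so (8,6) = 1.

4,1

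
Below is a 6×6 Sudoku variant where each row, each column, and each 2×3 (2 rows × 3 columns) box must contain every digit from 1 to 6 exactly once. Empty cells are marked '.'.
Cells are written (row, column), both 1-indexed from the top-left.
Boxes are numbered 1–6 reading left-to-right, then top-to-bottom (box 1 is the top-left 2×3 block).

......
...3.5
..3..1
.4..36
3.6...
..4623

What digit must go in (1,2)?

3

Cell (1,2) itself could take any of {1, 2, 3, 5, 6} by direct elimination.
Consider where 3 can go in column 2.
(2,2) is out (row 2 already has a 3).
(3,2) is out (row 3 already has a 3).
(5,2) is out (row 5 already has a 3).
(6,2) is out (row 6 already has a 3).
So the only cell in column 2 that can hold 3 is (1,2).
Therefore (1,2) = 3.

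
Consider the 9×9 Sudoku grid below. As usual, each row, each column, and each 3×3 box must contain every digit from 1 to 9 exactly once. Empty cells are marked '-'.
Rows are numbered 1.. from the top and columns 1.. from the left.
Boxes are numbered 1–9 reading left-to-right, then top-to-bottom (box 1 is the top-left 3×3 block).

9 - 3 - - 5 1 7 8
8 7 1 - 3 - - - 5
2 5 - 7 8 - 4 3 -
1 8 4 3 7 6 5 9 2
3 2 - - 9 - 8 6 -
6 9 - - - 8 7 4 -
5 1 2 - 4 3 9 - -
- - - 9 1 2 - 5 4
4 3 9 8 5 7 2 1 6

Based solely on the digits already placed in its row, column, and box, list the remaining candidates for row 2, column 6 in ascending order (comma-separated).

Row 2 already contains {1, 3, 5, 7, 8}.
Column 6 already contains {2, 3, 5, 6, 7, 8}.
Its 3×3 block (box 2) already contains {3, 5, 7, 8}.
Removing those from 1–9 leaves {4, 9} as the candidates for row 2, column 6.

4,9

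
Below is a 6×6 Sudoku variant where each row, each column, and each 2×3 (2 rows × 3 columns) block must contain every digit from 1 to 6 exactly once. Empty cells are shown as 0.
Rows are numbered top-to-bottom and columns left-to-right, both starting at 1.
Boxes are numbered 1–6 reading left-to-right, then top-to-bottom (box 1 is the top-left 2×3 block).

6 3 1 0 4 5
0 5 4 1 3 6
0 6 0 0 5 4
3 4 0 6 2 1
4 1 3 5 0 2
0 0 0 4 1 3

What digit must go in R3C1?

1

Cell R3C1 itself could take any of {1, 2} by direct elimination.
Consider where 1 can go in box 3.
R3C3 is out (column 3 already has a 1).
R4C3 is out (row 4 already has a 1).
So the only cell in box 3 that can hold 1 is R3C1.
Therefore R3C1 = 1.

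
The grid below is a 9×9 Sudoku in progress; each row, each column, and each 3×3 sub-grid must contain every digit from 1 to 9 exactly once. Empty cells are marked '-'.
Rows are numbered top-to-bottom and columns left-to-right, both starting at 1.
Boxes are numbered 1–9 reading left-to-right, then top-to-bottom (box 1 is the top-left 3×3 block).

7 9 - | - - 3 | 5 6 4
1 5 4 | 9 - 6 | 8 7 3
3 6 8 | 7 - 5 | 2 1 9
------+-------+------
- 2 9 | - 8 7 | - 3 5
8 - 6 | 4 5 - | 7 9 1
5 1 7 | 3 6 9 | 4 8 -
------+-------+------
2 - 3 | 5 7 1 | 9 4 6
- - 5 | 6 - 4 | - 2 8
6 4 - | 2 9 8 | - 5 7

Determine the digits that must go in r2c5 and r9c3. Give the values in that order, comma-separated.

For r2c5:
  Row 2 already contains {1, 3, 4, 5, 6, 7, 8, 9}.
  Column 5 already contains {5, 6, 7, 8, 9}.
  Its 3×3 block (box 2) already contains {3, 5, 6, 7, 9}.
  The only value from 1–9 not eliminated is 2, so r2c5 = 2.
For r9c3:
  Row 9 already contains {2, 4, 5, 6, 7, 8, 9}.
  Column 3 already contains {3, 4, 5, 6, 7, 8, 9}.
  Its 3×3 block (box 7) already contains {2, 3, 4, 5, 6}.
  The only value from 1–9 not eliminated is 1, so r9c3 = 1.

2,1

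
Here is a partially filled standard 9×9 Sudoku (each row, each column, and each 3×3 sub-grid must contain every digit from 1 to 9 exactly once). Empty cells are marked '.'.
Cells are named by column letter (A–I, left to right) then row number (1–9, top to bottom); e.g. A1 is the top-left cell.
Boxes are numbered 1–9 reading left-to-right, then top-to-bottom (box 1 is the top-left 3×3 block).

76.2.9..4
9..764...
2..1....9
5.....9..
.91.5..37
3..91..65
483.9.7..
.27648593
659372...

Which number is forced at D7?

Row 7 already contains {3, 4, 7, 8, 9}.
Column D already contains {1, 2, 3, 6, 7, 9}.
Its 3×3 block (box 8) already contains {2, 3, 4, 6, 7, 8, 9}.
The only value from 1–9 not eliminated is 5, so D7 = 5.

5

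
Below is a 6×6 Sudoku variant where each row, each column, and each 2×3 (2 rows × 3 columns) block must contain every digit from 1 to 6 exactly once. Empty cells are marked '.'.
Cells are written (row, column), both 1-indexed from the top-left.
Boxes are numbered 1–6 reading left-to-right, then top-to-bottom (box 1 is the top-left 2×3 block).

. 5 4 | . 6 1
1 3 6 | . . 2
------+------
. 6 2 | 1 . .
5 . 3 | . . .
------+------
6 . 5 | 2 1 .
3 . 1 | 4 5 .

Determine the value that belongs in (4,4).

Row 4 already contains {3, 5}.
Column 4 already contains {1, 2, 4}.
Its 2×3 block (box 4) already contains {1}.
The only value from 1–6 not eliminated is 6, so (4,4) = 6.

6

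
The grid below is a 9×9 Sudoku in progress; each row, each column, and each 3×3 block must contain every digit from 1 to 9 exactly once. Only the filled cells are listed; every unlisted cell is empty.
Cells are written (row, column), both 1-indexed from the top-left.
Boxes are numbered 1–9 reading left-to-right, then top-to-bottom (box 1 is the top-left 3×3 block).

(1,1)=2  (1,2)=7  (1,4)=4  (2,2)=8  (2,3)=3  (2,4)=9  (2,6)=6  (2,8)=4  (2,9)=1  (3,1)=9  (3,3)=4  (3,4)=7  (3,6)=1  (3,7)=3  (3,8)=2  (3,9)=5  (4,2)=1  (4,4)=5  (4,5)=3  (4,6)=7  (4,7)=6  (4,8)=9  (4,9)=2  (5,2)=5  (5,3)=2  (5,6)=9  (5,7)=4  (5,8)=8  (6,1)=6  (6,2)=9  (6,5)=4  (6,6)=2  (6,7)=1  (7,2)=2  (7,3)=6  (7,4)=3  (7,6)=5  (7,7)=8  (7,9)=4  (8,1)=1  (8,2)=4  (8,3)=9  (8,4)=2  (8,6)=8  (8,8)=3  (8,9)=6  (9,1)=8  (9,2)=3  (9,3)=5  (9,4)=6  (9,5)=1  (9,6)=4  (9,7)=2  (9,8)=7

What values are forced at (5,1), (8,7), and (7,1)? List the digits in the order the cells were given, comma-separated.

For (5,1):
  Consider where 3 can go in column 1.
  (2,1) is out (row 2 already has a 3).
  (4,1) is out (row 4 already has a 3).
  (7,1) is out (row 7 already has a 3).
  So the only cell in column 1 that can hold 3 is (5,1).
  So (5,1) = 3.
For (8,7):
  Row 8 already contains {1, 2, 3, 4, 6, 8, 9}.
  Column 7 already contains {1, 2, 3, 4, 6, 8}.
  Its 3×3 block (box 9) already contains {2, 3, 4, 6, 7, 8}.
  The only value from 1–9 not eliminated is 5, so (8,7) = 5.
For (7,1):
  Row 7 already contains {2, 3, 4, 5, 6, 8}.
  Column 1 already contains {1, 2, 6, 8, 9}.
  Its 3×3 block (box 7) already contains {1, 2, 3, 4, 5, 6, 8, 9}.
  The only value from 1–9 not eliminated is 7, so (7,1) = 7.

3,5,7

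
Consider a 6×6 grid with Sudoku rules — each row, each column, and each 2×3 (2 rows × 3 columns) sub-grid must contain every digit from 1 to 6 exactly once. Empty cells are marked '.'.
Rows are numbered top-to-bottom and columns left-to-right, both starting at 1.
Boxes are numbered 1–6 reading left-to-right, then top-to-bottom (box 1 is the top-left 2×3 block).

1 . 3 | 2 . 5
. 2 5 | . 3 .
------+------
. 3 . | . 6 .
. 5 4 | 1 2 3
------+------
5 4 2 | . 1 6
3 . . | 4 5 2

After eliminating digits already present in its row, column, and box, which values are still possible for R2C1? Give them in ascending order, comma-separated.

4,6

Row 2 already contains {2, 3, 5}.
Column 1 already contains {1, 3, 5}.
Its 2×3 block (box 1) already contains {1, 2, 3, 5}.
Removing those from 1–6 leaves {4, 6} as the candidates for R2C1.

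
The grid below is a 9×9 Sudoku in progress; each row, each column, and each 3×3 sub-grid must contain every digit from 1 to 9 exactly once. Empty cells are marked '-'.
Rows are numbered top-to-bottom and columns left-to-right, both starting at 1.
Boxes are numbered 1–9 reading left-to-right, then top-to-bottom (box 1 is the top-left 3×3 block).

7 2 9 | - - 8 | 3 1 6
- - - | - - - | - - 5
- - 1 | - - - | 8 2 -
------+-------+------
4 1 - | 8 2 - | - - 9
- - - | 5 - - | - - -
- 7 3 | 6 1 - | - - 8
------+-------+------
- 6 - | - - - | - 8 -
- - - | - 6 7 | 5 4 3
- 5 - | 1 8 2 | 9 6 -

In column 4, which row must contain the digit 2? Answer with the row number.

Consider where 2 can go in column 4.
R1C4 is out (row 1 already has a 2).
R3C4 is out (row 3 already has a 2).
R7C4 is out (box 8 already has a 2).
R8C4 is out (box 8 already has a 2).
So the only cell in column 4 that can hold 2 is R2C4.
That is row 2.

2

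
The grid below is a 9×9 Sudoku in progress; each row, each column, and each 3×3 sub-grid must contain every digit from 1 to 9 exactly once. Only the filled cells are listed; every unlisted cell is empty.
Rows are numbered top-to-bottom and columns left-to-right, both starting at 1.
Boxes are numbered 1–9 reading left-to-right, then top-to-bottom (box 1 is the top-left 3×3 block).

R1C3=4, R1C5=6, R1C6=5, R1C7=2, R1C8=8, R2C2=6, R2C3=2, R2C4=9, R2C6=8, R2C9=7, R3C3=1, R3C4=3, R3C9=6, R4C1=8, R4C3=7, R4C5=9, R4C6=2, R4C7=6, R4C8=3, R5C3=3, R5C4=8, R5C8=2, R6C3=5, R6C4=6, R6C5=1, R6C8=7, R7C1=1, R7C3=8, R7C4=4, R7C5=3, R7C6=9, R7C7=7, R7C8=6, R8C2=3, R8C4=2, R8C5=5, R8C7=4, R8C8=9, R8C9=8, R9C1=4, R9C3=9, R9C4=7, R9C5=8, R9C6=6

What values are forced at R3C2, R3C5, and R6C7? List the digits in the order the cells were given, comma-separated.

8,2,8

For R3C2:
  Consider where 8 can go in column 2.
  R1C2 is out (row 1 already has a 8). R4C2 is out (row 4 already has a 8). R5C2 is out (row 5 already has a 8). R6C2 is out (box 4 already has a 8). The remaining empty cells in column 2 are similarly blocked.
  So the only cell in column 2 that can hold 8 is R3C2.
  So R3C2 = 8.
For R3C5:
  Consider where 2 can go in box 2.
  R1C4 is out (row 1 already has a 2).
  R2C5 is out (row 2 already has a 2).
  R3C6 is out (column 6 already has a 2).
  So the only cell in box 2 that can hold 2 is R3C5.
  So R3C5 = 2.
For R6C7:
  Consider where 8 can go in column 7.
  R2C7 is out (row 2 already has a 8).
  R3C7 is out (box 3 already has a 8).
  R5C7 is out (row 5 already has a 8).
  R9C7 is out (row 9 already has a 8).
  So the only cell in column 7 that can hold 8 is R6C7.
  So R6C7 = 8.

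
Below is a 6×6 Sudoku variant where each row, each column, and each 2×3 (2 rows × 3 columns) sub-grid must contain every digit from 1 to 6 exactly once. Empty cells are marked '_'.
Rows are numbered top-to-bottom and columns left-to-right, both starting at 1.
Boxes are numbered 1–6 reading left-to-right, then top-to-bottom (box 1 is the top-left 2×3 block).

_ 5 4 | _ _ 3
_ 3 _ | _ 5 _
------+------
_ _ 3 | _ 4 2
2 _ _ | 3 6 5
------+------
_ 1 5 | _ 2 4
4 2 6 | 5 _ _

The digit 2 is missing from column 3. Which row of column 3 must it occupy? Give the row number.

2

Consider where 2 can go in column 3.
R4C3 is out (row 4 already has a 2).
So the only cell in column 3 that can hold 2 is R2C3.
That is row 2.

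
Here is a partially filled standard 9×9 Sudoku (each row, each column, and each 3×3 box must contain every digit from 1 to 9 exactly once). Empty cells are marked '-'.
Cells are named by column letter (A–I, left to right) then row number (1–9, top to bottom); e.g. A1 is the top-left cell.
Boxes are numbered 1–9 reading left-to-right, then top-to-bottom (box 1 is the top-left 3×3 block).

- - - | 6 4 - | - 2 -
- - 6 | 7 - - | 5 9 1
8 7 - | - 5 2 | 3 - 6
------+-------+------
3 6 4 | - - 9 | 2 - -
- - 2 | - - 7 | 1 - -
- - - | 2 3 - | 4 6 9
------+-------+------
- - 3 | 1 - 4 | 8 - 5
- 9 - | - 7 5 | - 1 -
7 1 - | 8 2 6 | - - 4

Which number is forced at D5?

Cell D5 itself could take any of {4, 5} by direct elimination.
Consider where 4 can go in row 5.
A5 is out (box 4 already has a 4).
B5 is out (box 4 already has a 4).
E5 is out (column E already has a 4).
H5 is out (box 6 already has a 4).
I5 is out (column I already has a 4).
So the only cell in row 5 that can hold 4 is D5.
Therefore D5 = 4.

4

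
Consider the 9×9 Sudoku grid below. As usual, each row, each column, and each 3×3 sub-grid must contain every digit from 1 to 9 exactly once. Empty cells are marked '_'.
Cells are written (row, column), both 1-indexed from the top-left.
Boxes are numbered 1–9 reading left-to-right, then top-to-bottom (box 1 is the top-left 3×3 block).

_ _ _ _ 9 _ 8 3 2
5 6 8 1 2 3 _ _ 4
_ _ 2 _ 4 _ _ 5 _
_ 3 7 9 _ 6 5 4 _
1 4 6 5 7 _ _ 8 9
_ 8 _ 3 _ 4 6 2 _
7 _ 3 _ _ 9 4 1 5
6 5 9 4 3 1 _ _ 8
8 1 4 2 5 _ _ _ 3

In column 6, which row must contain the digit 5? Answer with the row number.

Consider where 5 can go in column 6.
(3,6) is out (row 3 already has a 5).
(5,6) is out (row 5 already has a 5).
(9,6) is out (row 9 already has a 5).
So the only cell in column 6 that can hold 5 is (1,6).
That is row 1.

1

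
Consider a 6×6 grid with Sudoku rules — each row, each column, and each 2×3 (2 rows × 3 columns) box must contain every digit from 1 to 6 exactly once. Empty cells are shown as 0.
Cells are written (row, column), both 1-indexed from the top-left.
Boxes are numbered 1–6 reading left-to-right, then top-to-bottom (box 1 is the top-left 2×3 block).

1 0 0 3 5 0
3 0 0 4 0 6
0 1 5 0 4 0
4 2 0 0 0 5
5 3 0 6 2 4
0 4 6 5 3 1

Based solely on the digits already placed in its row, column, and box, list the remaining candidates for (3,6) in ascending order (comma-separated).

Row 3 already contains {1, 4, 5}.
Column 6 already contains {1, 4, 5, 6}.
Its 2×3 block (box 4) already contains {4, 5}.
Removing those from 1–6 leaves {2, 3} as the candidates for (3,6).

2,3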